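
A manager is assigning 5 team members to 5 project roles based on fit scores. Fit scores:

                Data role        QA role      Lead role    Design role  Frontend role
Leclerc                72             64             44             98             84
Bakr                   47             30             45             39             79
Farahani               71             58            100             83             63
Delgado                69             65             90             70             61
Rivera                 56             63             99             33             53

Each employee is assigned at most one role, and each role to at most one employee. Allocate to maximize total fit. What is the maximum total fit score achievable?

Maximum total: 412 pts

This is the linear assignment problem.
Optimal: Leclerc→Design role (98 pts), Bakr→Frontend role (79 pts), Farahani→Data role (71 pts), Delgado→QA role (65 pts), Rivera→Lead role (99 pts) — total 98+79+71+65+99 = 412 pts.
Max-entry greedy (repeatedly take the single best remaining cell) gives 409 pts, worse by 3.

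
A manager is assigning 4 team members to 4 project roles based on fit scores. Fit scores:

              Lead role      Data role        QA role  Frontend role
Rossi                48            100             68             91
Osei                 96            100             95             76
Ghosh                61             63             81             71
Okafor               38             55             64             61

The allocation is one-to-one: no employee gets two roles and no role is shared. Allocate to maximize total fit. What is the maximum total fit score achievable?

Maximum total: 338 pts

Optimal: Rossi→Data role (100 pts), Osei→Lead role (96 pts), Ghosh→QA role (81 pts), Okafor→Frontend role (61 pts) — total 100+96+81+61 = 338 pts.
Swapping Ghosh↔Osei (Ghosh→Lead role 61 pts, Osei→QA role 95 pts) loses 21.
No other one-to-one assignment exceeds 338 pts.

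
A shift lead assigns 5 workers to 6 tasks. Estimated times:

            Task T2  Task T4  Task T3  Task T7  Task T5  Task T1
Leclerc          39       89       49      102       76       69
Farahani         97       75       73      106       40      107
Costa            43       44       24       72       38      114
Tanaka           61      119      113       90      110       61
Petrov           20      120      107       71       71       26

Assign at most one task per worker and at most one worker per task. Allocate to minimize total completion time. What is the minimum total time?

Min total: 214 min

Treat this as an assignment problem: match each worker to one task.
Optimal: Leclerc→Task T3 (49 min), Farahani→Task T5 (40 min), Costa→Task T4 (44 min), Tanaka→Task T1 (61 min), Petrov→Task T2 (20 min) — total 49+40+44+61+20 = 214 min.
Min-entry greedy (repeatedly take the single cheapest remaining cell) gives 234 min, worse by 20.
Next-best assignment: Leclerc→Task T2, Farahani→Task T5, Costa→Task T3, Tanaka→Task T7, Petrov→Task T1 = 219 min.
Swapping Costa↔Leclerc (Costa→Task T3 24 min, Leclerc→Task T4 89 min) adds 20.
Checked against all permutations: 214 min is optimal.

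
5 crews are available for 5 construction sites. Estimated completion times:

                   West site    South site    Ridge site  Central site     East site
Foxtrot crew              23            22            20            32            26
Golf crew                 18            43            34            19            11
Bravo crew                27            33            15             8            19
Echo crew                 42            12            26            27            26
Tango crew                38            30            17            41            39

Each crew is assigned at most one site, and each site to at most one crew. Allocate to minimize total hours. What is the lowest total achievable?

Optimal: Foxtrot crew→West site (23 hours), Golf crew→East site (11 hours), Bravo crew→Central site (8 hours), Echo crew→South site (12 hours), Tango crew→Ridge site (17 hours) — total 23+11+8+12+17 = 71 hours.
Row-greedy (each crew in turn takes its cheapest remaining site) gives 89 hours, worse by 18.

Minimum total: 71 hours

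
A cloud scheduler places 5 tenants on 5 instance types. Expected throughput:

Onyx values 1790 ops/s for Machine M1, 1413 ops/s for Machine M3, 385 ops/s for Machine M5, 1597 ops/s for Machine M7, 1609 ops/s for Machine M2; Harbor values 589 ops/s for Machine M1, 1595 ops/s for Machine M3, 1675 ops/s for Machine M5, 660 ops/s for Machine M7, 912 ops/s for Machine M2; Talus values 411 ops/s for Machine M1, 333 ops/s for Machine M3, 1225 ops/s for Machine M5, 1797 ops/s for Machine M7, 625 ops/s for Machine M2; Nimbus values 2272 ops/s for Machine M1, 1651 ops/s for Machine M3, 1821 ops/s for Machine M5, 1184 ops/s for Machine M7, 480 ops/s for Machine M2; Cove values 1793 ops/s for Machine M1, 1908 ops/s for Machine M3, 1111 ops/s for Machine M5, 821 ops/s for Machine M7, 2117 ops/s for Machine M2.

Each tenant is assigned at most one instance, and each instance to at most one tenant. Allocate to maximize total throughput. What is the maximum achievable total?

Maximum total: 9274 ops/s

This is a one-to-one assignment (maximum-weight bipartite matching).
Optimal: Onyx→Machine M3 (1413 ops/s), Harbor→Machine M5 (1675 ops/s), Talus→Machine M7 (1797 ops/s), Nimbus→Machine M1 (2272 ops/s), Cove→Machine M2 (2117 ops/s) — total 1413+1675+1797+2272+2117 = 9274 ops/s.
Column-greedy (each instance in turn goes to its best remaining tenant) gives 9261 ops/s, worse by 13.
No other one-to-one assignment exceeds 9274 ops/s.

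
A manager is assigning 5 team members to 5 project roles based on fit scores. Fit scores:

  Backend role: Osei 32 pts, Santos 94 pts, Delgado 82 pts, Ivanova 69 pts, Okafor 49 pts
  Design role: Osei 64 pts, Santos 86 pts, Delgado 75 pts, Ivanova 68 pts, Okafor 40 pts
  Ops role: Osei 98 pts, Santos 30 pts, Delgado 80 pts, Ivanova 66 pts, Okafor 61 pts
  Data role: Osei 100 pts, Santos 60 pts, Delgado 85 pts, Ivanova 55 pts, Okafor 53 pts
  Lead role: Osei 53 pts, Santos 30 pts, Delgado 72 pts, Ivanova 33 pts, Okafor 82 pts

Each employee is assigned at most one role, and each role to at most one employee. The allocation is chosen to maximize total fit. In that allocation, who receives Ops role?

Osei receives Ops role.

This is the linear assignment problem.
Optimal: Osei→Ops role (98 pts), Santos→Backend role (94 pts), Delgado→Data role (85 pts), Ivanova→Design role (68 pts), Okafor→Lead role (82 pts) — total 98+94+85+68+82 = 427 pts.
Next-best assignment: Osei→Data role, Santos→Backend role, Delgado→Ops role, Ivanova→Design role, Okafor→Lead role = 424 pts.
Osei's own top role is Data role (100 pts), but forcing Osei→Data role and reassigning the rest optimally gives only 424 pts — worse by 3.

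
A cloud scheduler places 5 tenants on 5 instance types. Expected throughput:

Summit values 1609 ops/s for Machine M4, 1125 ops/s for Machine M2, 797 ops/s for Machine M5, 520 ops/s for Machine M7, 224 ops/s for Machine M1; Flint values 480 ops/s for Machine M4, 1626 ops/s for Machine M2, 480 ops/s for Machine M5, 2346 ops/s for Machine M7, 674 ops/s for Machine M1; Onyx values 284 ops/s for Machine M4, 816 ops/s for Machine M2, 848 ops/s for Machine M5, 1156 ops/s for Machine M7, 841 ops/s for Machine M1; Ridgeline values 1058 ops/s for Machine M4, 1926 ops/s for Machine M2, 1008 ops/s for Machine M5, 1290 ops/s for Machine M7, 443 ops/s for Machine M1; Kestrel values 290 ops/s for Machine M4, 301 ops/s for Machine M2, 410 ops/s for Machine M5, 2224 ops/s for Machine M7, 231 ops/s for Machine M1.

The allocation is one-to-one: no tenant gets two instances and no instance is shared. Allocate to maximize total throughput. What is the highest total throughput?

Maximum total: 7308 ops/s

Optimal: Summit→Machine M4 (1609 ops/s), Flint→Machine M2 (1626 ops/s), Onyx→Machine M1 (841 ops/s), Ridgeline→Machine M5 (1008 ops/s), Kestrel→Machine M7 (2224 ops/s) — total 1609+1626+841+1008+2224 = 7308 ops/s.
No other one-to-one assignment exceeds 7308 ops/s.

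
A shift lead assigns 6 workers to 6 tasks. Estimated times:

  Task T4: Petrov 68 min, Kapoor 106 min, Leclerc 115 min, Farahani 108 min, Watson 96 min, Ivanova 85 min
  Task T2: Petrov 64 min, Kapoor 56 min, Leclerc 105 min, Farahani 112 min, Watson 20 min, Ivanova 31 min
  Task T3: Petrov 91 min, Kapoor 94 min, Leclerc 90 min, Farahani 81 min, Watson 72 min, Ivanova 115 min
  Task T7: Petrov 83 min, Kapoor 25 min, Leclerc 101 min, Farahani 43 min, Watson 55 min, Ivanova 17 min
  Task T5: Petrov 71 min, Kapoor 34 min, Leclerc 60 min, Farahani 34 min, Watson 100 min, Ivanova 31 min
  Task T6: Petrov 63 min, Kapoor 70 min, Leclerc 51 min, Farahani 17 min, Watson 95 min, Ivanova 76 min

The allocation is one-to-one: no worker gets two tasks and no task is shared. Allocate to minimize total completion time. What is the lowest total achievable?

Treat this as an assignment problem: match each worker to one task.
Optimal: Petrov→Task T4 (68 min), Kapoor→Task T5 (34 min), Leclerc→Task T3 (90 min), Farahani→Task T6 (17 min), Watson→Task T2 (20 min), Ivanova→Task T7 (17 min) — total 68+34+90+17+20+17 = 246 min.
Row-greedy (each worker in turn takes its cheapest remaining task) gives 334 min, worse by 88.
Next-best assignment: Petrov→Task T4, Kapoor→Task T7, Leclerc→Task T3, Farahani→Task T6, Watson→Task T2, Ivanova→Task T5 = 251 min.
Swapping Ivanova↔Leclerc (Ivanova→Task T3 115 min, Leclerc→Task T7 101 min) adds 109.
Checked against all permutations: 246 min is optimal.

Min total: 246 min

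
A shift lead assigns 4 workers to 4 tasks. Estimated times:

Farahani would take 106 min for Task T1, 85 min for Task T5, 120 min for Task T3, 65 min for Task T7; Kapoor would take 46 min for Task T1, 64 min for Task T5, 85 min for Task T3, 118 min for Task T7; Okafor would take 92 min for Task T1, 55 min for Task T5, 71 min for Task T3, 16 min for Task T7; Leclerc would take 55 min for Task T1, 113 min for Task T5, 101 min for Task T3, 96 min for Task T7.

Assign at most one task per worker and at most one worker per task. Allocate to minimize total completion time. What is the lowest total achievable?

Optimal: Farahani→Task T5 (85 min), Kapoor→Task T3 (85 min), Okafor→Task T7 (16 min), Leclerc→Task T1 (55 min) — total 85+85+16+55 = 241 min.
Min-entry greedy (repeatedly take the single cheapest remaining cell) gives 248 min, worse by 7.
Swapping Farahani↔Leclerc (Farahani→Task T1 106 min, Leclerc→Task T5 113 min) adds 79.
Every other assignment is strictly worse.

Minimum total: 241 min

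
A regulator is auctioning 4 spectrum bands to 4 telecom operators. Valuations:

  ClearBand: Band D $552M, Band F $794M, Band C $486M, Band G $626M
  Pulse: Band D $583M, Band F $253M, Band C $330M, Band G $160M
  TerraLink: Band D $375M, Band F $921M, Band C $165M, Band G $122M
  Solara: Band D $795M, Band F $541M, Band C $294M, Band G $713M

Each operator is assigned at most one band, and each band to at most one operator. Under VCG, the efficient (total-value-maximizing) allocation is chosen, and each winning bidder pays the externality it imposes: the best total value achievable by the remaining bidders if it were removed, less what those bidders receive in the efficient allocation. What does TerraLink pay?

Efficient allocation: ClearBand→Band C ($486M), Pulse→Band D ($583M), TerraLink→Band F ($921M), Solara→Band G ($713M); total welfare W = $2703M.
TerraLink receives Band F at value $921M, so the others get W − 921 = $1782M.
Without TerraLink: best allocation of the remaining 3 bidders over all 4 bands is ClearBand→Band F ($794M), Pulse→Band D ($583M), Solara→Band G ($713M), total $2090M.
VCG payment = (others' best without TerraLink) − (others' welfare with TerraLink) = 2090 − 1782 = $308M.

TerraLink pays $308M.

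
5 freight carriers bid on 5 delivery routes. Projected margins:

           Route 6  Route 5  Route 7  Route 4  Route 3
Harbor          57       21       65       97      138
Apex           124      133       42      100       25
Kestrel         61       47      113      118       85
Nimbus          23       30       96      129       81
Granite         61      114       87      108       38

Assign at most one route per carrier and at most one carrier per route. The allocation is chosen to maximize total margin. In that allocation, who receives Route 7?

Kestrel receives Route 7.

Treat this as an assignment problem: match each carrier to one route.
Optimal: Harbor→Route 3 ($138k), Apex→Route 6 ($124k), Kestrel→Route 7 ($113k), Nimbus→Route 4 ($129k), Granite→Route 5 ($114k) — total 138+124+113+129+114 = $618k.
Row-greedy (each carrier in turn takes its best remaining route) gives $546k, worse by 72.
Swapping Granite↔Apex (Granite→Route 6 $61k, Apex→Route 5 $133k) loses 44.
Kestrel's own top route is Route 4 ($118k), but forcing Kestrel→Route 4 and reassigning the rest optimally gives only $590k — worse by 28.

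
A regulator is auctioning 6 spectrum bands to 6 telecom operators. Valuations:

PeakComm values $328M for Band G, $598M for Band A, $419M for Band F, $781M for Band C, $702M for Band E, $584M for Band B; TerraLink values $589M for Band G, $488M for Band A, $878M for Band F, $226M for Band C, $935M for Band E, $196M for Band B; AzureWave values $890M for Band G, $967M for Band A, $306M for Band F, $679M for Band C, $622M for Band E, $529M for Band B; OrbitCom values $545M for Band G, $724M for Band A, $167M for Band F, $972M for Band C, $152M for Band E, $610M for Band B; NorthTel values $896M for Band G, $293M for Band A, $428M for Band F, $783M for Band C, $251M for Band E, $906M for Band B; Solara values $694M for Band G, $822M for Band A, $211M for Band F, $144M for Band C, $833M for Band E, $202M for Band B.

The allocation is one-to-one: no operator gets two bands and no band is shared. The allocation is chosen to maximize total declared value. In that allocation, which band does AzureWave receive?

AzureWave receives Band G.

Optimal: PeakComm→Band E ($702M), TerraLink→Band F ($878M), AzureWave→Band G ($890M), OrbitCom→Band C ($972M), NorthTel→Band B ($906M), Solara→Band A ($822M) — total 702+878+890+972+906+822 = $5170M.
Column-greedy (each band in turn goes to its best remaining operator) gives $5130M, worse by 40.
Checked against all permutations: $5170M is optimal.
AzureWave's own top band is Band A ($967M), but forcing AzureWave→Band A and reassigning the rest optimally gives only $5130M — worse by 40.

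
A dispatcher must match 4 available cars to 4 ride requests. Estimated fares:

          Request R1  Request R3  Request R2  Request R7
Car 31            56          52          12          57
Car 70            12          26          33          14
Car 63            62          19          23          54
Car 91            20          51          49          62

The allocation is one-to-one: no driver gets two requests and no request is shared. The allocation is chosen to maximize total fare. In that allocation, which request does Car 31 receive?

Treat this as an assignment problem: match each driver to one request.
Optimal: Car 31→Request R3 ($52), Car 70→Request R2 ($33), Car 63→Request R1 ($62), Car 91→Request R7 ($62) — total 52+33+62+62 = $209.
Column-greedy (each request in turn goes to its best remaining driver) gives $177, worse by 32.
Next-best assignment: Car 31→Request R7, Car 70→Request R2, Car 63→Request R1, Car 91→Request R3 = $203.
Car 31's own top request is Request R7 ($57), but forcing Car 31→Request R7 and reassigning the rest optimally gives only $203 — worse by 6.

Car 31 receives Request R3.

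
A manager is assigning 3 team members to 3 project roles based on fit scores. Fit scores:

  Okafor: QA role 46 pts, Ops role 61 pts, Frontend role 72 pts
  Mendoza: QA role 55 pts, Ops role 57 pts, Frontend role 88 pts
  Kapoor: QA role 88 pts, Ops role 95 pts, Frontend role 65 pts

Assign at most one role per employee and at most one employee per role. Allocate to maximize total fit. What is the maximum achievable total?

Optimal: Okafor→Ops role (61 pts), Mendoza→Frontend role (88 pts), Kapoor→QA role (88 pts) — total 61+88+88 = 237 pts.
Max-entry greedy (repeatedly take the single best remaining cell) gives 229 pts, worse by 8.
Next-best assignment: Okafor→QA role, Mendoza→Frontend role, Kapoor→Ops role = 229 pts.
Swapping Okafor↔Mendoza (Okafor→Frontend role 72 pts, Mendoza→Ops role 57 pts) loses 20.

Max total: 237 pts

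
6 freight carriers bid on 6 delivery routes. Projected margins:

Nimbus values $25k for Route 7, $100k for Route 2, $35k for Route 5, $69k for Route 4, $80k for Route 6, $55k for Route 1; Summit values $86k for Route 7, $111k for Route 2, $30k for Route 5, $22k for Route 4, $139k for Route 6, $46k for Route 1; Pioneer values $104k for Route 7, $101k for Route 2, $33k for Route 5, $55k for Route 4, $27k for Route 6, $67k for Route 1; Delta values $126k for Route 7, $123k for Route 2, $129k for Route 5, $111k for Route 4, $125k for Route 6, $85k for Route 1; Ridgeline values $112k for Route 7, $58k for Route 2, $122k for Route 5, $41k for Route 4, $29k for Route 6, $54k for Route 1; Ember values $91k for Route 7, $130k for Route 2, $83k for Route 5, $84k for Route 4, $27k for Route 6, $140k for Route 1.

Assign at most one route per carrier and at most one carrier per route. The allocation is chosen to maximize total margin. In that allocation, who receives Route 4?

Optimal: Nimbus→Route 2 ($100k), Summit→Route 6 ($139k), Pioneer→Route 7 ($104k), Delta→Route 4 ($111k), Ridgeline→Route 5 ($122k), Ember→Route 1 ($140k) — total 100+139+104+111+122+140 = $716k.
Row-greedy (each carrier in turn takes its best remaining route) gives $610k, worse by 106.
Next-best assignment: Nimbus→Route 4, Summit→Route 6, Pioneer→Route 7, Delta→Route 2, Ridgeline→Route 5, Ember→Route 1 = $697k.
Delta's own top route is Route 5 ($129k), but forcing Delta→Route 5 and reassigning the rest optimally gives only $690k — worse by 26.

Delta receives Route 4.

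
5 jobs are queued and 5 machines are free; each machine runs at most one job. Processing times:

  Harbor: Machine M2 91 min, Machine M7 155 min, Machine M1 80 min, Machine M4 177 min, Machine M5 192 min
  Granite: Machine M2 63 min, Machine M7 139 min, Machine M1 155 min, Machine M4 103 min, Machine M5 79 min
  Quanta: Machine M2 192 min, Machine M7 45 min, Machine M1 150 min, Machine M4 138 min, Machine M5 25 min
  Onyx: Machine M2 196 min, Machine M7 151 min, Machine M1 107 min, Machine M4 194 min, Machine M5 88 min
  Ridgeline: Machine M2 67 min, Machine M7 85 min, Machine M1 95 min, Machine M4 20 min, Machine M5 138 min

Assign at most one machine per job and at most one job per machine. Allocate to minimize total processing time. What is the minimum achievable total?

This is a one-to-one assignment (minimum-cost bipartite matching).
Optimal: Harbor→Machine M1 (80 min), Granite→Machine M2 (63 min), Quanta→Machine M7 (45 min), Onyx→Machine M5 (88 min), Ridgeline→Machine M4 (20 min) — total 80+63+45+88+20 = 296 min.
Row-greedy (each job in turn takes its cheapest remaining machine) gives 339 min, worse by 43.
Swapping Onyx↔Harbor (Onyx→Machine M1 107 min, Harbor→Machine M5 192 min) adds 131.
Checked against all permutations: 296 min is optimal.

Min total: 296 min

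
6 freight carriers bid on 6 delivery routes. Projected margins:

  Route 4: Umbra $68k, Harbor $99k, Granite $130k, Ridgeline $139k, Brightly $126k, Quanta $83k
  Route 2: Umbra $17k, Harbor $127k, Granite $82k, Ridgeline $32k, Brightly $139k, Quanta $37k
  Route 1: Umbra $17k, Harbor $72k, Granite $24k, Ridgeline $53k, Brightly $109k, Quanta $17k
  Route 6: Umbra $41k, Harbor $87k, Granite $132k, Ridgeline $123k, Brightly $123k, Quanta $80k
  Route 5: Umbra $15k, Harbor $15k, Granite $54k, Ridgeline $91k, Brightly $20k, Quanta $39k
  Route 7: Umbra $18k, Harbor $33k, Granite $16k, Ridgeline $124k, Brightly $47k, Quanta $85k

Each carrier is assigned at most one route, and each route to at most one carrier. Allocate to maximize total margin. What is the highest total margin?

Maximum total: $612k

Treat this as an assignment problem: match each carrier to one route.
Optimal: Umbra→Route 4 ($68k), Harbor→Route 2 ($127k), Granite→Route 6 ($132k), Ridgeline→Route 5 ($91k), Brightly→Route 1 ($109k), Quanta→Route 7 ($85k) — total 68+127+132+91+109+85 = $612k.
Row-greedy (each carrier in turn takes its best remaining route) gives $599k, worse by 13.
Next-best assignment: Umbra→Route 5, Harbor→Route 2, Granite→Route 6, Ridgeline→Route 4, Brightly→Route 1, Quanta→Route 7 = $607k.
Swapping Umbra↔Brightly (Umbra→Route 1 $17k, Brightly→Route 4 $126k) loses 34.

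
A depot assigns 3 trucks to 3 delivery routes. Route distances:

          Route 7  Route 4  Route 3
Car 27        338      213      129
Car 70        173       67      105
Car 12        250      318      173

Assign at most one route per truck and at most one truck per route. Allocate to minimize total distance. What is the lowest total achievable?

Min total: 446 km

This is a one-to-one assignment (minimum-cost bipartite matching).
Optimal: Car 27→Route 3 (129 km), Car 70→Route 4 (67 km), Car 12→Route 7 (250 km) — total 129+67+250 = 446 km.
Column-greedy (each route in turn goes to its cheapest remaining truck) gives 559 km, worse by 113.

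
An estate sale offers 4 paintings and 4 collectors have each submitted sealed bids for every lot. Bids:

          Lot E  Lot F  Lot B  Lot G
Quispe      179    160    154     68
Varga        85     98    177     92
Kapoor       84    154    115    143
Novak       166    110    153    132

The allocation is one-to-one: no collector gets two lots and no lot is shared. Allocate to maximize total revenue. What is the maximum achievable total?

Max total: $646

Optimal: Quispe→Lot F ($160), Varga→Lot B ($177), Kapoor→Lot G ($143), Novak→Lot E ($166) — total 160+177+143+166 = $646.
Row-greedy (each collector in turn takes its best remaining lot) gives $642, worse by 4.
Next-best assignment: Quispe→Lot E, Varga→Lot B, Kapoor→Lot F, Novak→Lot G = $642.
Every other assignment is strictly worse.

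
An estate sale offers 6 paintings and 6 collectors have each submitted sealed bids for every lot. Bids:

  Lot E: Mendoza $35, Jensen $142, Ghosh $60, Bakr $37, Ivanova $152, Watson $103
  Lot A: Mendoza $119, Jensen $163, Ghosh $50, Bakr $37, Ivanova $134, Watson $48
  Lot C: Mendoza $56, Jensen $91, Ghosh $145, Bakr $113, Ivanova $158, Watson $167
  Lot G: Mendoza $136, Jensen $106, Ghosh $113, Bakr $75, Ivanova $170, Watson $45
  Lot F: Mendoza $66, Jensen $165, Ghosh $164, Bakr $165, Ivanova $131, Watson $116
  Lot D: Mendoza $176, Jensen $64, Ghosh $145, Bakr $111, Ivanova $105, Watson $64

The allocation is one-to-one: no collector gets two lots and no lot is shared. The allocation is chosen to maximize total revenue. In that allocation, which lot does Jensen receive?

Jensen receives Lot A.

Optimal: Mendoza→Lot D ($176), Jensen→Lot A ($163), Ghosh→Lot G ($113), Bakr→Lot F ($165), Ivanova→Lot E ($152), Watson→Lot C ($167) — total 176+163+113+165+152+167 = $936.
Row-greedy (each collector in turn takes its best remaining lot) gives $761, worse by 175.
Next-best assignment: Mendoza→Lot G, Jensen→Lot A, Ghosh→Lot D, Bakr→Lot F, Ivanova→Lot E, Watson→Lot C = $928.
Jensen's own top lot is Lot F ($165), but forcing Jensen→Lot F and reassigning the rest optimally gives only $827 — worse by 109.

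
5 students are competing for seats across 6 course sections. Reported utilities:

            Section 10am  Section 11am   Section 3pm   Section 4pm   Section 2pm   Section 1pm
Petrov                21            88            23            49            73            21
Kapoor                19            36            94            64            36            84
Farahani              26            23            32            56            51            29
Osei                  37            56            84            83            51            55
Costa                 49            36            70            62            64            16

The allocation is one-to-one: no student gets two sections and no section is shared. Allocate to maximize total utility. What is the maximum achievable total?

This is the linear assignment problem.
Optimal: Petrov→Section 11am (88 points), Kapoor→Section 1pm (84 points), Farahani→Section 4pm (56 points), Osei→Section 3pm (84 points), Costa→Section 2pm (64 points) — total 88+84+56+84+64 = 376 points.
Row-greedy (each student in turn takes its best remaining section) gives 357 points, worse by 19.

Maximum total: 376 points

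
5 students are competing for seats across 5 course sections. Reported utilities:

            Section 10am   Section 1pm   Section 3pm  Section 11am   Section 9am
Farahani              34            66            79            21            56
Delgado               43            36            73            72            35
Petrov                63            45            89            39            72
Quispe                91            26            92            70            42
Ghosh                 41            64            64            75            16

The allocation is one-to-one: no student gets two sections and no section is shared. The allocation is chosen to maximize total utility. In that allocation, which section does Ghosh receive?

Optimal: Farahani→Section 3pm (79 points), Delgado→Section 11am (72 points), Petrov→Section 9am (72 points), Quispe→Section 10am (91 points), Ghosh→Section 1pm (64 points) — total 79+72+72+91+64 = 378 points.
Column-greedy (each section in turn goes to its best remaining student) gives 356 points, worse by 22.
Ghosh's own top section is Section 11am (75 points), but forcing Ghosh→Section 11am and reassigning the rest optimally gives only 377 points — worse by 1.

Ghosh receives Section 1pm.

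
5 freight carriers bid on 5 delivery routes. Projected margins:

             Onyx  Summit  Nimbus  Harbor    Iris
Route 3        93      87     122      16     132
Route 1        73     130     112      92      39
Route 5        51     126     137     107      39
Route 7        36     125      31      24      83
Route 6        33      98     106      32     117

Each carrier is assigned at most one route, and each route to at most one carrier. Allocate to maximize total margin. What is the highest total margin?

Maximum total: $564k

Optimal: Onyx→Route 3 ($93k), Summit→Route 7 ($125k), Nimbus→Route 5 ($137k), Harbor→Route 1 ($92k), Iris→Route 6 ($117k) — total 93+125+137+92+117 = $564k.
Column-greedy (each route in turn goes to its best remaining carrier) gives $467k, worse by 97.
Next-best assignment: Onyx→Route 3, Summit→Route 7, Nimbus→Route 1, Harbor→Route 5, Iris→Route 6 = $554k.
Swapping Nimbus↔Onyx (Nimbus→Route 3 $122k, Onyx→Route 5 $51k) loses 57.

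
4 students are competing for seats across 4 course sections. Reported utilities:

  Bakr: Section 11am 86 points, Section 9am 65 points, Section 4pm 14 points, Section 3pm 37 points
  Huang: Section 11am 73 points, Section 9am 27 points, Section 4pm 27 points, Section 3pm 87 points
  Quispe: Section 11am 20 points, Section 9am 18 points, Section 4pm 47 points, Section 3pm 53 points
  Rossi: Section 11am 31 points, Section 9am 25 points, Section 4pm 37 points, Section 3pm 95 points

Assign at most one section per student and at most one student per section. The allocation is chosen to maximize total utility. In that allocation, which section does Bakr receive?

Bakr receives Section 9am.

Optimal: Bakr→Section 9am (65 points), Huang→Section 11am (73 points), Quispe→Section 4pm (47 points), Rossi→Section 3pm (95 points) — total 65+73+47+95 = 280 points.
Column-greedy (each section in turn goes to its best remaining student) gives 255 points, worse by 25.
Bakr's own top section is Section 11am (86 points), but forcing Bakr→Section 11am and reassigning the rest optimally gives only 255 points — worse by 25.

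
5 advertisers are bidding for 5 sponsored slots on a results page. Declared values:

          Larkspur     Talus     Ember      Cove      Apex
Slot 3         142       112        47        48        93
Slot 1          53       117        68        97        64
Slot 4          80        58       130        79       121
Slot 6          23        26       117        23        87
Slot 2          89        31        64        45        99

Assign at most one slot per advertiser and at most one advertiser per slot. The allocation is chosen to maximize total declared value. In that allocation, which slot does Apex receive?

Optimal: Larkspur→Slot 3 ($142), Talus→Slot 1 ($117), Ember→Slot 6 ($117), Cove→Slot 4 ($79), Apex→Slot 2 ($99) — total 142+117+117+79+99 = $554.
Max-entry greedy (repeatedly take the single best remaining cell) gives $511, worse by 43.
Next-best assignment: Larkspur→Slot 3, Talus→Slot 1, Ember→Slot 6, Cove→Slot 2, Apex→Slot 4 = $542.
No other one-to-one assignment exceeds $554.
Apex's own top slot is Slot 4 ($121), but forcing Apex→Slot 4 and reassigning the rest optimally gives only $542 — worse by 12.

Apex receives Slot 2.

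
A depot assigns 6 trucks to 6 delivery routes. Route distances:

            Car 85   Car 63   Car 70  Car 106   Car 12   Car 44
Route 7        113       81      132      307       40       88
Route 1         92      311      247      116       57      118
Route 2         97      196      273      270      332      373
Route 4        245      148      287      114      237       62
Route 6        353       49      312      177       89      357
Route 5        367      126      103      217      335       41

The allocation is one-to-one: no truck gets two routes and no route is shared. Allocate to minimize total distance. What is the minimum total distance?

Min total: 467 km

Optimal: Car 85→Route 2 (97 km), Car 63→Route 6 (49 km), Car 70→Route 5 (103 km), Car 106→Route 1 (116 km), Car 12→Route 7 (40 km), Car 44→Route 4 (62 km) — total 97+49+103+116+40+62 = 467 km.
Checked against all permutations: 467 km is optimal.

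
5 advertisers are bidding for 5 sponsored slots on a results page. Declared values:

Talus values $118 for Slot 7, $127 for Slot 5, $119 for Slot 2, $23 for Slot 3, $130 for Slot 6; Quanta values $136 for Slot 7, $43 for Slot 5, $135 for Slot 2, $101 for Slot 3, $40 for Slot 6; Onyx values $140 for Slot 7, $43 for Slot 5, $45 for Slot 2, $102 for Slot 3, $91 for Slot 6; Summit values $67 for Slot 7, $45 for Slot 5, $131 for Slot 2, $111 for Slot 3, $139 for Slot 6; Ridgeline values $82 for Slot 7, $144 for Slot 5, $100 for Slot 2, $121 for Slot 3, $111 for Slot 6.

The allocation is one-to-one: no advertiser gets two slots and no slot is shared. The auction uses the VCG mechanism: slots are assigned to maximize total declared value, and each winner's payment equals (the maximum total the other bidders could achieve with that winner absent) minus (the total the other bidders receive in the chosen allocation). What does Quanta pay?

Quanta pays $18.

Efficient allocation: Talus→Slot 5 ($127), Quanta→Slot 2 ($135), Onyx→Slot 7 ($140), Summit→Slot 6 ($139), Ridgeline→Slot 3 ($121); total welfare W = $662.
Quanta receives Slot 2 at value $135, so the others get W − 135 = $527.
Without Quanta: best allocation of the remaining 4 bidders over all 5 slots is Talus→Slot 6 ($130), Onyx→Slot 7 ($140), Summit→Slot 2 ($131), Ridgeline→Slot 5 ($144), total $545.
VCG payment = (others' best without Quanta) − (others' welfare with Quanta) = 545 − 527 = $18.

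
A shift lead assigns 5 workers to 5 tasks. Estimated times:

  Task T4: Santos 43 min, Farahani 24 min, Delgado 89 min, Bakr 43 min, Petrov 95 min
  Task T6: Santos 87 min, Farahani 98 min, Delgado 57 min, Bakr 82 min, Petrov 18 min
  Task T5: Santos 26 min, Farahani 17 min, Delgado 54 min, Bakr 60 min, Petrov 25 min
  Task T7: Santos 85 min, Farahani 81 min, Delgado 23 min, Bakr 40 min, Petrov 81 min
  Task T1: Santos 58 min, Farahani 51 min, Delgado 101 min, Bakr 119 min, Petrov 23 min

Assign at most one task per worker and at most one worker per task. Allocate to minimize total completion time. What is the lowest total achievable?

Optimal: Santos→Task T1 (58 min), Farahani→Task T5 (17 min), Delgado→Task T7 (23 min), Bakr→Task T4 (43 min), Petrov→Task T6 (18 min) — total 58+17+23+43+18 = 159 min.
Column-greedy (each task in turn goes to its cheapest remaining worker) gives 210 min, worse by 51.
Next-best assignment: Santos→Task T5, Farahani→Task T1, Delgado→Task T7, Bakr→Task T4, Petrov→Task T6 = 161 min.
No other one-to-one assignment undercuts 159 min.

Min total: 159 min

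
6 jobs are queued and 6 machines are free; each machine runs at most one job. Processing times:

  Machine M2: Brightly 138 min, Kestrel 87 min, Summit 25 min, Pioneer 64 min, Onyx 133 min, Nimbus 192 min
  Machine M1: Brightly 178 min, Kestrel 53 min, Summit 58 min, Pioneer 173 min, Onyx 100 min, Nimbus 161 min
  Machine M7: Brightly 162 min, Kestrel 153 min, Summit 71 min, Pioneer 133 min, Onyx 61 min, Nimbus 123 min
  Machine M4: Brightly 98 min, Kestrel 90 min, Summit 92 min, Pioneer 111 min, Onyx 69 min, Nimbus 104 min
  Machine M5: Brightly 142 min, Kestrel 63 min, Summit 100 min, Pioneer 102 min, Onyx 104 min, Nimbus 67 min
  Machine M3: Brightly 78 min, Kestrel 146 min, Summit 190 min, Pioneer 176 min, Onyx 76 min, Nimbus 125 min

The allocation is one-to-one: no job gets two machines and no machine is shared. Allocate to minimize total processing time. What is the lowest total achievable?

Min total: 395 min

Optimal: Brightly→Machine M3 (78 min), Kestrel→Machine M1 (53 min), Summit→Machine M2 (25 min), Pioneer→Machine M4 (111 min), Onyx→Machine M7 (61 min), Nimbus→Machine M5 (67 min) — total 78+53+25+111+61+67 = 395 min.
Column-greedy (each machine in turn goes to its cheapest remaining job) gives 480 min, worse by 85.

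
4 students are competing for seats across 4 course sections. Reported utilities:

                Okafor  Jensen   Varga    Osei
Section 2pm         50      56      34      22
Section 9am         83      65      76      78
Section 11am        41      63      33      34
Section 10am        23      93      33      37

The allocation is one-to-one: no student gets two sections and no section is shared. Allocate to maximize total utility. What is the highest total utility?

Max total: 254 points

Optimal: Okafor→Section 2pm (50 points), Jensen→Section 10am (93 points), Varga→Section 11am (33 points), Osei→Section 9am (78 points) — total 50+93+33+78 = 254 points.
Row-greedy (each student in turn takes its best remaining section) gives 244 points, worse by 10.
Every other assignment is strictly worse.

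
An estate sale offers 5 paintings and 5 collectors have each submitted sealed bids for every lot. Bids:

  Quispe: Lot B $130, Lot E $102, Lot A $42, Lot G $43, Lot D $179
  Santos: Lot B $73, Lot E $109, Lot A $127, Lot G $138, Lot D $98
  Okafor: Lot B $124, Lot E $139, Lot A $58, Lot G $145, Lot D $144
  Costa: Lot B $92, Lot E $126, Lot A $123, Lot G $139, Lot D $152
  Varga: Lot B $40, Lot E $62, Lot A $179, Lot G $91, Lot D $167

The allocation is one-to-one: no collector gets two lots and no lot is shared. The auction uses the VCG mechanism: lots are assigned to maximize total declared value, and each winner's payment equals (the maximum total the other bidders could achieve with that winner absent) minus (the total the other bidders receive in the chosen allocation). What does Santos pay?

Efficient allocation: Quispe→Lot D ($179), Santos→Lot G ($138), Okafor→Lot B ($124), Costa→Lot E ($126), Varga→Lot A ($179); total welfare W = $746.
Santos receives Lot G at value $138, so the others get W − 138 = $608.
Without Santos: best allocation of the remaining 4 bidders over all 5 lots is Quispe→Lot D ($179), Okafor→Lot E ($139), Costa→Lot G ($139), Varga→Lot A ($179), total $636.
VCG payment = (others' best without Santos) − (others' welfare with Santos) = 636 − 608 = $28.

Santos pays $28.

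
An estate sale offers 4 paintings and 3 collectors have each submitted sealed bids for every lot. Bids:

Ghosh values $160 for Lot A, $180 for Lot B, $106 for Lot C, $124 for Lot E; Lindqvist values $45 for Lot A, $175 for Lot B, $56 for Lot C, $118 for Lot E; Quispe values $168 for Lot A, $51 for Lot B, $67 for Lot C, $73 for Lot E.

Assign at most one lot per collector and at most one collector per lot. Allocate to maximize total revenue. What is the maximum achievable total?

Maximum total: $467

Optimal: Ghosh→Lot E ($124), Lindqvist→Lot B ($175), Quispe→Lot A ($168) — total 124+175+168 = $467.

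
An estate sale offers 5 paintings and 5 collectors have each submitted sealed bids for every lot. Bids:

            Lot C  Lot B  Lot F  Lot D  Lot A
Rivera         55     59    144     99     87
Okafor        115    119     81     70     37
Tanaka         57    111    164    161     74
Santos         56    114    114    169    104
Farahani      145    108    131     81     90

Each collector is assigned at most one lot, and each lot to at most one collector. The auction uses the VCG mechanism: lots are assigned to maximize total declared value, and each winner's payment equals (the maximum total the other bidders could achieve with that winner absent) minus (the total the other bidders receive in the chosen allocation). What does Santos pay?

Santos pays $54.

Efficient allocation: Rivera→Lot A ($87), Okafor→Lot B ($119), Tanaka→Lot F ($164), Santos→Lot D ($169), Farahani→Lot C ($145); total welfare W = $684.
Santos receives Lot D at value $169, so the others get W − 169 = $515.
Without Santos: best allocation of the remaining 4 bidders over all 5 lots is Rivera→Lot F ($144), Okafor→Lot B ($119), Tanaka→Lot D ($161), Farahani→Lot C ($145), total $569.
VCG payment = (others' best without Santos) − (others' welfare with Santos) = 569 − 515 = $54.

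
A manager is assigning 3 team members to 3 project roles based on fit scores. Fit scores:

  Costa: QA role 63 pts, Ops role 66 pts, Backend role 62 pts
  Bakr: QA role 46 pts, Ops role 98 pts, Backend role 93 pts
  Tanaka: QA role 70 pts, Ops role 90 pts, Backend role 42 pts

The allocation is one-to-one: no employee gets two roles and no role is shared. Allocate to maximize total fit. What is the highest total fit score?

Optimal: Costa→QA role (63 pts), Bakr→Backend role (93 pts), Tanaka→Ops role (90 pts) — total 63+93+90 = 246 pts.
Max-entry greedy (repeatedly take the single best remaining cell) gives 230 pts, worse by 16.
Next-best assignment: Costa→Backend role, Bakr→Ops role, Tanaka→QA role = 230 pts.
Swapping Costa↔Tanaka (Costa→Ops role 66 pts, Tanaka→QA role 70 pts) loses 17.
No other one-to-one assignment exceeds 246 pts.

Max total: 246 pts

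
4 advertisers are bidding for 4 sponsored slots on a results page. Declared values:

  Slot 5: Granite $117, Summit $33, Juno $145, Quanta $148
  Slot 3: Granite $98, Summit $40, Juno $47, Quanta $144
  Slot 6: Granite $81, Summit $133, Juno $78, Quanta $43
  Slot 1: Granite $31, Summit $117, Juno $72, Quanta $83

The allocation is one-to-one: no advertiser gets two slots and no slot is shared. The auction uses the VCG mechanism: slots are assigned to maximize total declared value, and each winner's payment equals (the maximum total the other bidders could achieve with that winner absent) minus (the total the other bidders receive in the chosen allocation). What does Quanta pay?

Quanta pays $33.

Efficient allocation: Granite→Slot 6 ($81), Summit→Slot 1 ($117), Juno→Slot 5 ($145), Quanta→Slot 3 ($144); total welfare W = $487.
Quanta receives Slot 3 at value $144, so the others get W − 144 = $343.
Without Quanta: best allocation of the remaining 3 bidders over all 4 slots is Granite→Slot 3 ($98), Summit→Slot 6 ($133), Juno→Slot 5 ($145), total $376.
VCG payment = (others' best without Quanta) − (others' welfare with Quanta) = 376 − 343 = $33.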